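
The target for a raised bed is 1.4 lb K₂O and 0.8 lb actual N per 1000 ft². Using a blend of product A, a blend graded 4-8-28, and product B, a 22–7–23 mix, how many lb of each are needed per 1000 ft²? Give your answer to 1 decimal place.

2.4 lb product A, 3.2 lb product B

Let a = lb of product A, b = lb of product B (per 1000 ft²).
K₂O: 0.28·a + 0.23·b = 1.4
N: 0.04·a + 0.22·b = 0.8
Eliminate b: (row1) − 0.23/0.22·(row2) → 0.238182·a = 0.563636, so a = 2.36641.
Then b = (0.8 − 0.04·2.36641) / 0.22 = 3.20611.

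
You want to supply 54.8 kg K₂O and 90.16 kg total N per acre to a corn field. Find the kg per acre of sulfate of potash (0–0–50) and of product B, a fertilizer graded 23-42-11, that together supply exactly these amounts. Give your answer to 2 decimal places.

With a, b = kg per acre of sulfate of potash and product B:
K₂O: 0.5·a + 0.11·b = 54.8
N: 0·a + 0.23·b = 90.16
Solving simultaneously: a = 23.36, b = 392.

23.36 kg sulfate of potash, 392.00 kg product B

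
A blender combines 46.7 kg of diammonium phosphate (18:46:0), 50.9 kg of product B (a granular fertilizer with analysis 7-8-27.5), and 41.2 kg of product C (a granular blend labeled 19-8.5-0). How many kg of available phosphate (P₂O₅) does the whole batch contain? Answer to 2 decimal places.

P₂O₅ mass = 46%×46.7 + 8%×50.9 + 8.5%×41.2 = 29.056 kg.

29.06 kg P₂O₅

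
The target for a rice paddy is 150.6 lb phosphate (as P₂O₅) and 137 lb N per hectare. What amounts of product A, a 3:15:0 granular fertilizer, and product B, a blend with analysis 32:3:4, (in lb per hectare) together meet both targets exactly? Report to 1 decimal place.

Let a = lb of product A, b = lb of product B (per hectare).
P₂O₅: 0.15·a + 0.03·b = 150.6
N: 0.03·a + 0.32·b = 137
Eliminate b: (row1) − 0.03/0.32·(row2) → 0.147187·a = 137.756, so a = 935.924.
Then b = (137 − 0.03·935.924) / 0.32 = 340.382.

935.9 lb product A, 340.4 lb product B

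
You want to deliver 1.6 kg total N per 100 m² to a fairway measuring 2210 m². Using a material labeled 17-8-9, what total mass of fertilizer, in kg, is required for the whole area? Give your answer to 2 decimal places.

208.00 kg

Product per 100 m² = 1.6 / 17% = 9.41176 kg.
Total product = 9.41176 × 2210 / 100 = 208 kg.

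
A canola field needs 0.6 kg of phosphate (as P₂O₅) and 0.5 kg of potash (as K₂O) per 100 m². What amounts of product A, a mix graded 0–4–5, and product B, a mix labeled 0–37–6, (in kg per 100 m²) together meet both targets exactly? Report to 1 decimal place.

With a, b = kg per 100 m² of product A and product B:
P₂O₅: 0.04·a + 0.37·b = 0.6
K₂O: 0.05·a + 0.06·b = 0.5
Eliminate a: (row1) − 0.04/0.05·(row2) → 0.322·b = 0.2, so b = 0.621118.
Back-substitute: a = (0.6 − 0.37·0.621118) / 0.04 = 9.25466.

9.3 kg product A, 0.6 kg product B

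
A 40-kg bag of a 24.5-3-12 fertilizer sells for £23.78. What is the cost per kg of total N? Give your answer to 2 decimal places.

£2.43 per kg N

N in bag = 40 × 24.5% = 9.8 kg.
Cost per kg N = £23.78 / 9.8 = £2.4265.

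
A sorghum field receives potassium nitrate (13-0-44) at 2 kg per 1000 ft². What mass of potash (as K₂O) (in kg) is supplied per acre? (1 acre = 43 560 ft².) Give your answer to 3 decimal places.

K₂O per 1000 ft² = 2 × 44% = 0.88 kg.
Convert to per acre: 0.88 × 43.56 = 38.3328 kg.

38.333 kg K₂O per acre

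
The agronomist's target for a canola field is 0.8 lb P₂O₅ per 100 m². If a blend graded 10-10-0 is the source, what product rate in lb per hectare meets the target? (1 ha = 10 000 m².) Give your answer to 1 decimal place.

Product per 100 m² = 0.8 / 10% = 8 lb.
Convert to per hectare: 8 × 100 = 800 lb.

800.0 lb of product per hectare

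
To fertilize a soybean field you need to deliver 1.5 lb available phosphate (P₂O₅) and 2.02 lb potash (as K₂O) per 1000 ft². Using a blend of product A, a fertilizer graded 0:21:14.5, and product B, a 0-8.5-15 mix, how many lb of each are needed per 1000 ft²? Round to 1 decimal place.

Let a = lb of product A, b = lb of product B (per 1000 ft²).
P₂O₅: 0.21·a + 0.085·b = 1.5
K₂O: 0.145·a + 0.15·b = 2.02
Eliminate b: (row1) − 0.085/0.15·(row2) → 0.127833·a = 0.355333, so a = 2.77966.
Then b = (2.02 − 0.145·2.77966) / 0.15 = 10.7797.

2.8 lb product A, 10.8 lb product B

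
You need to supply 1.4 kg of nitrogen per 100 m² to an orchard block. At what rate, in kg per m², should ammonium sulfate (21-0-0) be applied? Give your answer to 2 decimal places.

0.07 kg of product per sq m

Product per 100 m² = 1.4 / 21% = 6.66667 kg.
Convert to per m²: 6.66667 × 0.01 = 0.0666667 kg.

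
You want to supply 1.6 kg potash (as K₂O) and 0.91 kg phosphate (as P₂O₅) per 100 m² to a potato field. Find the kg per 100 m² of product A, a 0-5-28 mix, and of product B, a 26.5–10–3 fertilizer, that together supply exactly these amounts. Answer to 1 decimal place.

5.0 kg product A, 6.6 kg product B

Per-100 m² balance (a = product A, b = product B):
K₂O: 0.28·a + 0.03·b = 1.6
P₂O₅: 0.05·a + 0.1·b = 0.91
Eliminate a: (row1) − 0.28/0.05·(row2) → -0.53·b = -3.496, so b = 6.59623.
Back-substitute: a = (1.6 − 0.03·6.59623) / 0.28 = 5.00755.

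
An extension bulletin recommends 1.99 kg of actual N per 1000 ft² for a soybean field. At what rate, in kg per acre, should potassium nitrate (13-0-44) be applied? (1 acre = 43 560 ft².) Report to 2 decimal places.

666.80 kg of product per acre

Product per 1000 ft² = 1.99 / 13% = 15.3077 kg.
Convert to per acre: 15.3077 × 43.56 = 666.803 kg.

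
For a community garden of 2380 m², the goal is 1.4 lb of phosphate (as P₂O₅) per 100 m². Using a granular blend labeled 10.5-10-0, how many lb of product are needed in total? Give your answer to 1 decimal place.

333.2 lb

Product per 100 m² = 1.4 / 10% = 14 lb.
Total product = 14 × 2380 / 100 = 333.2 lb.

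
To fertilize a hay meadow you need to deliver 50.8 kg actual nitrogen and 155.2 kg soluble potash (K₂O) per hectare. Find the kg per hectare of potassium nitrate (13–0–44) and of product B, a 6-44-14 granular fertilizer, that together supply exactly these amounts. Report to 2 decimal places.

268.29 kg potassium nitrate, 265.37 kg product B

Let a = kg of potassium nitrate, b = kg of product B (per hectare).
N: 0.13·a + 0.06·b = 50.8
K₂O: 0.44·a + 0.14·b = 155.2
Eliminate b: (row1) − 0.06/0.14·(row2) → -0.0585714·a = -15.7143, so a = 268.293.
Then b = (155.2 − 0.44·268.293) / 0.14 = 265.366.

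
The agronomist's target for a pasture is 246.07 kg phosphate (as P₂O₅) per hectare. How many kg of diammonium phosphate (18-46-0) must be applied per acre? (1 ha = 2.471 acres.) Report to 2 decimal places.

216.49 kg of product per acre

Product per hectare = 246.07 / 46% = 534.935 kg.
Convert to per acre: 534.935 × 0.404694 = 216.485 kg.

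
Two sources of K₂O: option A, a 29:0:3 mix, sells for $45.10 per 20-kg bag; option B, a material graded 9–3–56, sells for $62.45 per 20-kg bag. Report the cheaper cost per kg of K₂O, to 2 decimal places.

option A: K₂O per bag = 20 × 3% = 0.6 kg; cost = 45.10 / 0.6 = $75.1667/kg K₂O.
option B: K₂O per bag = 20 × 56% = 11.2 kg; cost = 62.45 / 11.2 = $5.5759/kg K₂O.
option B is cheaper.

$5.58 per kg K₂O (option B)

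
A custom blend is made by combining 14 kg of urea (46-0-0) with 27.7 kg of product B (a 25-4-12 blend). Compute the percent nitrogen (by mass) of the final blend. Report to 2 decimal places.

32.05% N

Total mass = 14 + 27.7 = 41.7 kg.
N mass = 46%×14 + 25%×27.7 = 13.365 kg.
% N = 13.365 / 41.7 = 32.0504%.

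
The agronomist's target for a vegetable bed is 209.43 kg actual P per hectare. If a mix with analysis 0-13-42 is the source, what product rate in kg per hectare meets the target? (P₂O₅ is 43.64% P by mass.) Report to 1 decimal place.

3691.6 kg of product per hectare

As P₂O₅: 209.43 / 0.4364 = 479.904 kg per hectare.
Product per hectare = 479.904 / 13% = 3691.57 kg.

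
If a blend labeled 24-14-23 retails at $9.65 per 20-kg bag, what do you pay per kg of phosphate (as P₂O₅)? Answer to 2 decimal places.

$3.45 per kg P₂O₅

P₂O₅ in bag = 20 × 14% = 2.8 kg.
Cost per kg P₂O₅ = $9.65 / 2.8 = $3.4464.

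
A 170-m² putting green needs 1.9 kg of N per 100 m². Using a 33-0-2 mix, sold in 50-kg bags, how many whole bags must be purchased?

Product per 100 m² = 1.9 / 33% = 5.75758 kg.
Total product = 5.75758 × 170 / 100 = 9.78788 kg.
Bags = ⌈9.78788 / 50⌉ = 1.

1 bags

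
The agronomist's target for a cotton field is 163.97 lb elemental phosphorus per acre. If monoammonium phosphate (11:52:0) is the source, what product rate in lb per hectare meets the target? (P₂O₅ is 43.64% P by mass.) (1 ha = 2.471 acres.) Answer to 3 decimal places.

1785.456 lb of product per hectare

As P₂O₅: 163.97 / 0.4364 = 375.733 lb per acre.
Product per acre = 375.733 / 52% = 722.564 lb.
Convert to per hectare: 722.564 × 2.471 = 1785.4556 lb.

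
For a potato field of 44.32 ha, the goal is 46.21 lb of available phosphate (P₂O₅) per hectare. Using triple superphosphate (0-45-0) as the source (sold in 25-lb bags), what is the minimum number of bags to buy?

183 bags

Product per hectare = 46.21 / 45% = 102.689 lb.
Total product = 102.689 × 44.32 = 4551.17 lb.
Bags = ⌈4551.17 / 25⌉ = 183.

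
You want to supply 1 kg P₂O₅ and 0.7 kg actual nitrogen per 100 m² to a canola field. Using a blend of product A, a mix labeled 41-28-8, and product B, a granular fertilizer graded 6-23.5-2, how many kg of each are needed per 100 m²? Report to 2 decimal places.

Let a = kg of product A, b = kg of product B (per 100 m²).
P₂O₅: 0.28·a + 0.235·b = 1
N: 0.41·a + 0.06·b = 0.7
Eliminate a: (row1) − 0.28/0.41·(row2) → 0.194024·b = 0.521951, so b = 2.69013.
Back-substitute: a = (1 − 0.235·2.69013) / 0.28 = 1.31364.

1.31 kg product A, 2.69 kg product B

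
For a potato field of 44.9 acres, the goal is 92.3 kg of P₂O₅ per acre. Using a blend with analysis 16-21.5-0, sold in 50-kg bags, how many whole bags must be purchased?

Product per acre = 92.3 / 21.5% = 429.302 kg.
Total product = 429.302 × 44.9 = 19275.7 kg.
Bags = ⌈19275.7 / 50⌉ = 386.

386 bags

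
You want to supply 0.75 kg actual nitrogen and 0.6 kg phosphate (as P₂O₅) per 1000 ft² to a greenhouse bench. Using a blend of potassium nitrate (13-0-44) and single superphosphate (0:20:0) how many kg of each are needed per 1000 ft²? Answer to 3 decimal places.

5.769 kg potassium nitrate, 3.000 kg single superphosphate

Per-1000 ft² balance (a = potassium nitrate, b = single superphosphate):
N: 0.13·a + 0·b = 0.75
P₂O₅: 0·a + 0.2·b = 0.6
Solving simultaneously: a = 5.76923, b = 3.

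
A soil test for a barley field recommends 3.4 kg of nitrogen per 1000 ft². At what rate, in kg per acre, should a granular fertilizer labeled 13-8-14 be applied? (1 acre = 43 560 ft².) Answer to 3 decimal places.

Product per 1000 ft² = 3.4 / 13% = 26.1538 kg.
Convert to per acre: 26.1538 × 43.56 = 1139.2615 kg.

1139.262 kg of product per acre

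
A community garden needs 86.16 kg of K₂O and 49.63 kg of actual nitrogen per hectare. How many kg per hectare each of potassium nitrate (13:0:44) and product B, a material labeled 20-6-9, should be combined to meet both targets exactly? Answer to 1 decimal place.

167.3 kg potassium nitrate, 139.4 kg product B

Per-hectare balance (a = potassium nitrate, b = product B):
K₂O: 0.44·a + 0.09·b = 86.16
N: 0.13·a + 0.2·b = 49.63
Eliminate b: (row1) − 0.09/0.2·(row2) → 0.3815·a = 63.8265, so a = 167.304.
Then b = (49.63 − 0.13·167.304) / 0.2 = 139.402.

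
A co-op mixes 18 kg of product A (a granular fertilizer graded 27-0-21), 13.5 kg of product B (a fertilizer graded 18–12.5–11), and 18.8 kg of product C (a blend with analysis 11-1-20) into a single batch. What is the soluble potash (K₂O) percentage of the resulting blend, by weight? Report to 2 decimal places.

Total mass = 18 + 13.5 + 18.8 = 50.3 kg.
K₂O mass = 21%×18 + 11%×13.5 + 20%×18.8 = 9.025 kg.
% K₂O = 9.025 / 50.3 = 17.9423%.

17.94% K₂O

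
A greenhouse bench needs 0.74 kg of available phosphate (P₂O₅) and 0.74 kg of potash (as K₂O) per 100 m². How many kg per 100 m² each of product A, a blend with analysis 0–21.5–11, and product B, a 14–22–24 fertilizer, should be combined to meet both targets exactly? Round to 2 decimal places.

Let a = kg of product A, b = kg of product B (per 100 m²).
P₂O₅: 0.215·a + 0.22·b = 0.74
K₂O: 0.11·a + 0.24·b = 0.74
Eliminate b: (row1) − 0.22/0.24·(row2) → 0.114167·a = 0.0616667, so a = 0.540146.
Then b = (0.74 − 0.11·0.540146) / 0.24 = 2.83577.

0.54 kg product A, 2.84 kg product B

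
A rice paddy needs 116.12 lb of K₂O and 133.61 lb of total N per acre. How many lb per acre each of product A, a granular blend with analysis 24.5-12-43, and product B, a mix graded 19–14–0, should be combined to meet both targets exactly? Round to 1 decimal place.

With a, b = lb per acre of product A and product B:
K₂O: 0.43·a + 0·b = 116.12
N: 0.245·a + 0.19·b = 133.61
From row1: a = (116.12 − 0·b) / 0.43.
Into row2: 0.245·(116.12 − 0·b)/0.43 + 0.19·b = 133.61 → b = 354.993, a = 270.047.

270.0 lb product A, 355.0 lb product B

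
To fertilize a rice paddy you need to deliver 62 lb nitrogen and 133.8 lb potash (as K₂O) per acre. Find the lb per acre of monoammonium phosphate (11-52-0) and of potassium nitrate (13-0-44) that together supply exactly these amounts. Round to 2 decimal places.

Let a = lb of monoammonium phosphate, b = lb of potassium nitrate (per acre).
N: 0.11·a + 0.13·b = 62
K₂O: 0·a + 0.44·b = 133.8
Solving simultaneously: a = 204.256, b = 304.091.

204.26 lb monoammonium phosphate, 304.09 lb potassium nitrate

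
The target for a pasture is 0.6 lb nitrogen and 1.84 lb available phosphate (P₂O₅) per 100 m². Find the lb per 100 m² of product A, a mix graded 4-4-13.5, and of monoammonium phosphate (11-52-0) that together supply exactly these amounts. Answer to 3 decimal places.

6.683 lb product A, 3.024 lb monoammonium phosphate

With a, b = lb per 100 m² of product A and monoammonium phosphate:
N: 0.04·a + 0.11·b = 0.6
P₂O₅: 0.04·a + 0.52·b = 1.84
From row1: a = (0.6 − 0.11·b) / 0.04.
Into row2: 0.04·(0.6 − 0.11·b)/0.04 + 0.52·b = 1.84 → b = 3.02439, a = 6.68293.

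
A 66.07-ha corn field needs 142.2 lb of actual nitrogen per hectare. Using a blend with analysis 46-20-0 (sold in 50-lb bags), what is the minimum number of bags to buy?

Product per hectare = 142.2 / 46% = 309.13 lb.
Total product = 309.13 × 66.07 = 20424.2 lb.
Bags = ⌈20424.2 / 50⌉ = 409.

409 bags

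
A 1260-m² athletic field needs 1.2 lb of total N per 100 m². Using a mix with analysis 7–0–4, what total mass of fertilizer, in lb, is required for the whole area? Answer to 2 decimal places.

216.00 lb

Product per 100 m² = 1.2 / 7% = 17.1429 lb.
Total product = 17.1429 × 1260 / 100 = 216 lb.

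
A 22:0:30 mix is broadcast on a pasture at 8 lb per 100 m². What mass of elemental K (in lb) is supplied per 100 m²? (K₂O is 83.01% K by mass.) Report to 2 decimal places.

K₂O per 100 m² = 8 × 30% = 2.4 lb.
Elemental K = 2.4 × 0.8301 = 1.99224 lb per 100 m².

1.99 lb K per hundred sq m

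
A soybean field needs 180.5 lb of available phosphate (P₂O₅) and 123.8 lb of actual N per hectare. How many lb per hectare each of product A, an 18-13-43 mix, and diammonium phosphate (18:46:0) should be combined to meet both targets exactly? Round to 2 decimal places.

Per-hectare balance (a = product A, b = diammonium phosphate):
P₂O₅: 0.13·a + 0.46·b = 180.5
N: 0.18·a + 0.18·b = 123.8
Eliminate a: (row1) − 0.13/0.18·(row2) → 0.33·b = 91.0889, so b = 276.027.
Back-substitute: a = (180.5 − 0.46·276.027) / 0.13 = 411.751.

411.75 lb product A, 276.03 lb diammonium phosphate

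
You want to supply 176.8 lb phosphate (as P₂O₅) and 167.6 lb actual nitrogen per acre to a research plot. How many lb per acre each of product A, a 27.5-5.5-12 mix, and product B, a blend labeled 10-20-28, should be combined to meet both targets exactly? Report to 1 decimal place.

320.0 lb product A, 796.0 lb product B

Let a = lb of product A, b = lb of product B (per acre).
P₂O₅: 0.055·a + 0.2·b = 176.8
N: 0.275·a + 0.1·b = 167.6
Solving simultaneously: a = 320, b = 796.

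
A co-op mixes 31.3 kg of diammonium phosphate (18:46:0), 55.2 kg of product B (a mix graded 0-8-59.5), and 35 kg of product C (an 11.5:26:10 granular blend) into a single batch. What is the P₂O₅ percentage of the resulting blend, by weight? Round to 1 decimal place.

Total mass = 31.3 + 55.2 + 35 = 121.5 kg.
P₂O₅ mass = 46%×31.3 + 8%×55.2 + 26%×35 = 27.914 kg.
% P₂O₅ = 27.914 / 121.5 = 22.9745%.

23.0% P₂O₅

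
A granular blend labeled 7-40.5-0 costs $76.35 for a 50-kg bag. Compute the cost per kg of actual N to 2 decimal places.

$21.81 per kg N

N in bag = 50 × 7% = 3.5 kg.
Cost per kg N = $76.35 / 3.5 = $21.8143.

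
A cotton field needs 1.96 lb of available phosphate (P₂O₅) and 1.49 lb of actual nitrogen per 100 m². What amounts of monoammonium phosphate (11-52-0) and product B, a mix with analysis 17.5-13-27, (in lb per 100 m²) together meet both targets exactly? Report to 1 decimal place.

1.9 lb monoammonium phosphate, 7.3 lb product B

With a, b = lb per 100 m² of monoammonium phosphate and product B:
P₂O₅: 0.52·a + 0.13·b = 1.96
N: 0.11·a + 0.175·b = 1.49
From row1: a = (1.96 − 0.13·b) / 0.52.
Into row2: 0.11·(1.96 − 0.13·b)/0.52 + 0.175·b = 1.49 → b = 7.29074, a = 1.94654.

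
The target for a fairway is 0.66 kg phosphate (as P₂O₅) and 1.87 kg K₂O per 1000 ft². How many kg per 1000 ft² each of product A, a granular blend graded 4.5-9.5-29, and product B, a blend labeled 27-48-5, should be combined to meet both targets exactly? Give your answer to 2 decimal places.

6.43 kg product A, 0.10 kg product B

Let a = kg of product A, b = kg of product B (per 1000 ft²).
P₂O₅: 0.095·a + 0.48·b = 0.66
K₂O: 0.29·a + 0.05·b = 1.87
Eliminate b: (row1) − 0.48/0.05·(row2) → -2.689·a = -17.292, so a = 6.43064.
Then b = (1.87 − 0.29·6.43064) / 0.05 = 0.102269.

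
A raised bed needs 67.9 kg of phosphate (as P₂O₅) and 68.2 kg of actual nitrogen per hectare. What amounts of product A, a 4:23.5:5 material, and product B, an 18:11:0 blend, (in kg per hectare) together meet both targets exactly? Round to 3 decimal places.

124.538 kg product A, 351.214 kg product B

Per-hectare balance (a = product A, b = product B):
P₂O₅: 0.235·a + 0.11·b = 67.9
N: 0.04·a + 0.18·b = 68.2
Eliminate b: (row1) − 0.11/0.18·(row2) → 0.210556·a = 26.2222, so a = 124.5383.
Then b = (68.2 − 0.04·124.5383) / 0.18 = 351.2137.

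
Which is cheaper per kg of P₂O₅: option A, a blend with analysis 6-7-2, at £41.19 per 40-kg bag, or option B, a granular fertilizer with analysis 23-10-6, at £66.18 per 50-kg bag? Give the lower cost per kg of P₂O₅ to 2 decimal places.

£13.24 per kg P₂O₅ (option B)

option A: P₂O₅ per bag = 40 × 7% = 2.8 kg; cost = 41.19 / 2.8 = £14.7107/kg P₂O₅.
option B: P₂O₅ per bag = 50 × 10% = 5 kg; cost = 66.18 / 5 = £13.2360/kg P₂O₅.
option B is cheaper.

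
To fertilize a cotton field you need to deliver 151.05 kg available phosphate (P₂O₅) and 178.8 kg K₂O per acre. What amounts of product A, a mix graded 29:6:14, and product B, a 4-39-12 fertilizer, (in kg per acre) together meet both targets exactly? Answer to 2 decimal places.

1088.73 kg product A, 219.81 kg product B

With a, b = kg per acre of product A and product B:
P₂O₅: 0.06·a + 0.39·b = 151.05
K₂O: 0.14·a + 0.12·b = 178.8
Eliminate b: (row1) − 0.39/0.12·(row2) → -0.395·a = -430.05, so a = 1088.734.
Then b = (178.8 − 0.14·1088.734) / 0.12 = 219.8101.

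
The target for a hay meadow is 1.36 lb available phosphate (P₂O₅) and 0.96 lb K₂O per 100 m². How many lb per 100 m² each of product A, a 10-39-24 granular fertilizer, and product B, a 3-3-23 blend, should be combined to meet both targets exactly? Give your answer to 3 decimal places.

3.442 lb product A, 0.582 lb product B

Per-100 m² balance (a = product A, b = product B):
P₂O₅: 0.39·a + 0.03·b = 1.36
K₂O: 0.24·a + 0.23·b = 0.96
Eliminate b: (row1) − 0.03/0.23·(row2) → 0.358696·a = 1.23478, so a = 3.44242.
Then b = (0.96 − 0.24·3.44242) / 0.23 = 0.581818.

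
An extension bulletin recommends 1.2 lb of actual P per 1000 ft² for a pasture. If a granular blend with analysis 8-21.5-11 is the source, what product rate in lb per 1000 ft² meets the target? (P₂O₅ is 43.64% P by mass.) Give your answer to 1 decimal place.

As P₂O₅: 1.2 / 0.4364 = 2.74977 lb per 1000 ft².
Product per 1000 ft² = 2.74977 / 21.5% = 12.7896 lb.

12.8 lb of product per thousand sq ft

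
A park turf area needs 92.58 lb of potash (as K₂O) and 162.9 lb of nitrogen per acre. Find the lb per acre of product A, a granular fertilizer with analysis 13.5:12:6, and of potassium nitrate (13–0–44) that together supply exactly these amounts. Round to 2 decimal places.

1155.83 lb product A, 52.80 lb potassium nitrate

With a, b = lb per acre of product A and potassium nitrate:
K₂O: 0.06·a + 0.44·b = 92.58
N: 0.135·a + 0.13·b = 162.9
Solving simultaneously: a = 1155.826, b = 52.7965.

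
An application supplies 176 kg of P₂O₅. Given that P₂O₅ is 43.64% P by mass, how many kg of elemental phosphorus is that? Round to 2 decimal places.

P = 176 × 0.4364 = 76.8064 kg.

76.81 kg P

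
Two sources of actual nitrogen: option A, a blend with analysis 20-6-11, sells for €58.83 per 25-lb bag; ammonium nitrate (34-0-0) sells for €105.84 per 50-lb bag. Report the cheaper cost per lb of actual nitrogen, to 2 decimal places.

€6.23 per lb N (ammonium nitrate)

option A: N per bag = 25 × 20% = 5 lb; cost = 58.83 / 5 = €11.7660/lb N.
ammonium nitrate: N per bag = 50 × 34% = 17 lb; cost = 105.84 / 17 = €6.2259/lb N.
ammonium nitrate is cheaper.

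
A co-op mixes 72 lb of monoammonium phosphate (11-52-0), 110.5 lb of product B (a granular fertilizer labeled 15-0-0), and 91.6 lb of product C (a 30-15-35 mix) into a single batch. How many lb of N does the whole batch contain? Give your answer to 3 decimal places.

51.975 lb N

N mass = 11%×72 + 15%×110.5 + 30%×91.6 = 51.975 lb.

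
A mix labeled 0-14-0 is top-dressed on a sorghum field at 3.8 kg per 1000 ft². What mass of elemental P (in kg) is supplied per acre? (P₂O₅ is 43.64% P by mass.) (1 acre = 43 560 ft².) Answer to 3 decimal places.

P₂O₅ per 1000 ft² = 3.8 × 14% = 0.532 kg.
Elemental P = 0.532 × 0.4364 = 0.232165 kg per 1000 ft².
Convert to per acre: 0.232165 × 43.56 = 10.1131 kg.

10.113 kg P per acre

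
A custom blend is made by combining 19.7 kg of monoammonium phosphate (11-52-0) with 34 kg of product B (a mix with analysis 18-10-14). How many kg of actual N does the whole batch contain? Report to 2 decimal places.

N mass = 11%×19.7 + 18%×34 = 8.287 kg.

8.29 kg N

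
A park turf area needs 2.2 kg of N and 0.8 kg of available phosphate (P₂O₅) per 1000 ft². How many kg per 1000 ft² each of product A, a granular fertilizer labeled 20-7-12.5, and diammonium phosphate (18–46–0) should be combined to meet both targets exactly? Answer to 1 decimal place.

With a, b = kg per 1000 ft² of product A and diammonium phosphate:
N: 0.2·a + 0.18·b = 2.2
P₂O₅: 0.07·a + 0.46·b = 0.8
Eliminate b: (row1) − 0.18/0.46·(row2) → 0.172609·a = 1.88696, so a = 10.932.
Then b = (0.8 − 0.07·10.932) / 0.46 = 0.0755668.

10.9 kg product A, 0.1 kg diammonium phosphate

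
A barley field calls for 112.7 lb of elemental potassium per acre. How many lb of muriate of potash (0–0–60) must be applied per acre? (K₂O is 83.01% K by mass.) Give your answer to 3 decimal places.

226.278 lb of product per acre

As K₂O: 112.7 / 0.8301 = 135.767 lb per acre.
Product per acre = 135.767 / 60% = 226.27796 lb.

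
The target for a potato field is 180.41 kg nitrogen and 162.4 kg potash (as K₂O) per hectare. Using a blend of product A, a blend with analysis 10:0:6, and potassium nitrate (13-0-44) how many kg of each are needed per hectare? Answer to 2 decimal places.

1609.62 kg product A, 149.60 kg potassium nitrate

Per-hectare balance (a = product A, b = potassium nitrate):
N: 0.1·a + 0.13·b = 180.41
K₂O: 0.06·a + 0.44·b = 162.4
From row1: a = (180.41 − 0.13·b) / 0.1.
Into row2: 0.06·(180.41 − 0.13·b)/0.1 + 0.44·b = 162.4 → b = 149.597, a = 1609.624.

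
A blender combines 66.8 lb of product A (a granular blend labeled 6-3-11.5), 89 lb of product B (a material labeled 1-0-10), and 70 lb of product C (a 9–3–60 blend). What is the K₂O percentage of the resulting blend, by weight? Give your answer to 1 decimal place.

25.9% K₂O

Total mass = 66.8 + 89 + 70 = 225.8 lb.
K₂O mass = 11.5%×66.8 + 10%×89 + 60%×70 = 58.582 lb.
% K₂O = 58.582 / 225.8 = 25.9442%.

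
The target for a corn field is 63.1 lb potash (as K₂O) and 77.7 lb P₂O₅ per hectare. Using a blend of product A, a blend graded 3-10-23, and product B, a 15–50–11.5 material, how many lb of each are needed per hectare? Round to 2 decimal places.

Per-hectare balance (a = product A, b = product B):
K₂O: 0.23·a + 0.115·b = 63.1
P₂O₅: 0.1·a + 0.5·b = 77.7
Eliminate b: (row1) − 0.115/0.5·(row2) → 0.207·a = 45.229, so a = 218.498.
Then b = (77.7 − 0.1·218.498) / 0.5 = 111.7005.

218.50 lb product A, 111.70 lb product B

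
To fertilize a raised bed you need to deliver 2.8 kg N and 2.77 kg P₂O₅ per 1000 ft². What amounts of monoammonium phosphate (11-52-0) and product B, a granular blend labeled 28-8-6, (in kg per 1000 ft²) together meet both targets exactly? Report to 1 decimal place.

Per-1000 ft² balance (a = monoammonium phosphate, b = product B):
N: 0.11·a + 0.28·b = 2.8
P₂O₅: 0.52·a + 0.08·b = 2.77
Eliminate a: (row1) − 0.11/0.52·(row2) → 0.263077·b = 2.21404, so b = 8.41594.
Back-substitute: a = (2.8 − 0.28·8.41594) / 0.11 = 4.03216.

4.0 kg monoammonium phosphate, 8.4 kg product B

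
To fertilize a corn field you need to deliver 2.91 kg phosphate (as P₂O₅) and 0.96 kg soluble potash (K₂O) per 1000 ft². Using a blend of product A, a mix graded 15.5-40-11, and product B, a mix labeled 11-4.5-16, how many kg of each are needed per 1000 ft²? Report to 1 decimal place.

Per-1000 ft² balance (a = product A, b = product B):
P₂O₅: 0.4·a + 0.045·b = 2.91
K₂O: 0.11·a + 0.16·b = 0.96
From row1: a = (2.91 − 0.045·b) / 0.4.
Into row2: 0.11·(2.91 − 0.045·b)/0.4 + 0.16·b = 0.96 → b = 1.08213, a = 7.15326.

7.2 kg product A, 1.1 kg product B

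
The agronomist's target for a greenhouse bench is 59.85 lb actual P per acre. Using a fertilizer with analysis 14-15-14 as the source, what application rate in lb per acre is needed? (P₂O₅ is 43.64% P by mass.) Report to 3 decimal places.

914.299 lb of product per acre

As P₂O₅: 59.85 / 0.4364 = 137.145 lb per acre.
Product per acre = 137.145 / 15% = 914.2988 lb.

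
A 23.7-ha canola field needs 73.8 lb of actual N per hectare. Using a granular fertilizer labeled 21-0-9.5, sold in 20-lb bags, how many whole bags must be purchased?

Product per hectare = 73.8 / 21% = 351.429 lb.
Total product = 351.429 × 23.7 = 8328.86 lb.
Bags = ⌈8328.86 / 20⌉ = 417.

417 bags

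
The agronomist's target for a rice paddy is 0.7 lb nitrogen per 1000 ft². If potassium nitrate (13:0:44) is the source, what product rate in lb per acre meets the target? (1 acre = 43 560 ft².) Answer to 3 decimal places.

234.554 lb of product per acre

Product per 1000 ft² = 0.7 / 13% = 5.38462 lb.
Convert to per acre: 5.38462 × 43.56 = 234.5538 lb.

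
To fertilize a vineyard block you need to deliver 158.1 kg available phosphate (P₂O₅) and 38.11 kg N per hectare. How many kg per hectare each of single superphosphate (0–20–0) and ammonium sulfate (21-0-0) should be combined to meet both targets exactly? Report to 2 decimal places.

Per-hectare balance (a = single superphosphate, b = ammonium sulfate):
P₂O₅: 0.2·a + 0·b = 158.1
N: 0·a + 0.21·b = 38.11
Solving simultaneously: a = 790.5, b = 181.476.

790.50 kg single superphosphate, 181.48 kg ammonium sulfate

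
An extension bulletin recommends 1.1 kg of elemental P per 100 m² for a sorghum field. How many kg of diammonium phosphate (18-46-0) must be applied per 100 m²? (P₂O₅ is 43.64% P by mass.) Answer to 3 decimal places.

As P₂O₅: 1.1 / 0.4364 = 2.52062 kg per 100 m².
Product per 100 m² = 2.52062 / 46% = 5.47962 kg.

5.480 kg of product per hundred sq m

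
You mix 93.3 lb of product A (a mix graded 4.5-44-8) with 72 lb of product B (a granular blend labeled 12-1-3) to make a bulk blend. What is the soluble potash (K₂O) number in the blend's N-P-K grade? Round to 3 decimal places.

Total mass = 93.3 + 72 = 165.3 lb.
K₂O mass = 8%×93.3 + 3%×72 = 9.624 lb.
% K₂O = 9.624 / 165.3 = 5.82214%.

5.822% K₂O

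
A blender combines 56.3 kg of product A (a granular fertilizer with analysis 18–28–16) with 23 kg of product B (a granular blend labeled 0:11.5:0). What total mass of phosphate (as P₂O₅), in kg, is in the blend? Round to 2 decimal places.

P₂O₅ mass = 28%×56.3 + 11.5%×23 = 18.409 kg.

18.41 kg P₂O₅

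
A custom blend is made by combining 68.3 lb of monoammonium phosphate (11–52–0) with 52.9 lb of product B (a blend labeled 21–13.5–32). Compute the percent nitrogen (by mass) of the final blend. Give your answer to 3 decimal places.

15.365% N

Total mass = 68.3 + 52.9 = 121.2 lb.
N mass = 11%×68.3 + 21%×52.9 = 18.622 lb.
% N = 18.622 / 121.2 = 15.3647%.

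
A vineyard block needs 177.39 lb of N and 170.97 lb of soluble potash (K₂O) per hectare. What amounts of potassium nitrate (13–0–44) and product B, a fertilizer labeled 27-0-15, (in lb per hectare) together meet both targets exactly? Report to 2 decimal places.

Let a = lb of potassium nitrate, b = lb of product B (per hectare).
N: 0.13·a + 0.27·b = 177.39
K₂O: 0.44·a + 0.15·b = 170.97
Eliminate b: (row1) − 0.27/0.15·(row2) → -0.662·a = -130.356, so a = 196.912.
Then b = (170.97 − 0.44·196.912) / 0.15 = 562.1903.

196.91 lb potassium nitrate, 562.19 lb product B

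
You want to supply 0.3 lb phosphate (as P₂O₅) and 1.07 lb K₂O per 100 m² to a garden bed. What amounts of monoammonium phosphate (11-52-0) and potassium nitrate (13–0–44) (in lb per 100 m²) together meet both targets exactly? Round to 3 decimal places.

With a, b = lb per 100 m² of monoammonium phosphate and potassium nitrate:
P₂O₅: 0.52·a + 0·b = 0.3
K₂O: 0·a + 0.44·b = 1.07
Solving simultaneously: a = 0.576923, b = 2.43182.

0.577 lb monoammonium phosphate, 2.432 lb potassium nitrate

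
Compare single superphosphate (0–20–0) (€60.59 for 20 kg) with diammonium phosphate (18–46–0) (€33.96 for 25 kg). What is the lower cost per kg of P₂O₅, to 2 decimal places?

single superphosphate: P₂O₅ per bag = 20 × 20% = 4 kg; cost = 60.59 / 4 = €15.1475/kg P₂O₅.
diammonium phosphate: P₂O₅ per bag = 25 × 46% = 11.5 kg; cost = 33.96 / 11.5 = €2.9530/kg P₂O₅.
diammonium phosphate is cheaper.

€2.95 per kg P₂O₅ (diammonium phosphate)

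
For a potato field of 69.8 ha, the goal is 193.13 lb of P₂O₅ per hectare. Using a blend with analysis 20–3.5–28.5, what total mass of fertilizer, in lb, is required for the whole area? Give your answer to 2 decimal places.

385156.40 lb

Product per hectare = 193.13 / 3.5% = 5518 lb.
Total product = 5518 × 69.8 = 385156.4 lb.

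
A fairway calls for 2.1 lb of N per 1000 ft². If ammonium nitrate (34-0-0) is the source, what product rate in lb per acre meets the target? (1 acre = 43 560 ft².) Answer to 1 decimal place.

269.0 lb of product per acre

Product per 1000 ft² = 2.1 / 34% = 6.17647 lb.
Convert to per acre: 6.17647 × 43.56 = 269.047 lb.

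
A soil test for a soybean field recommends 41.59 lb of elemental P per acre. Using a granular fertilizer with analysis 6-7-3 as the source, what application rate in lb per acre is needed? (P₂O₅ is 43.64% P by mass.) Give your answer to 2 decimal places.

As P₂O₅: 41.59 / 0.4364 = 95.3025 lb per acre.
Product per acre = 95.3025 / 7% = 1361.464 lb.

1361.46 lb of product per acre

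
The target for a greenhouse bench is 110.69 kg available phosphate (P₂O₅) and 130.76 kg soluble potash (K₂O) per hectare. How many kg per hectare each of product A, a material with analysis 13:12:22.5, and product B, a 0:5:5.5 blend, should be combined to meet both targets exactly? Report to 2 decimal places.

96.78 kg product A, 1981.52 kg product B

Per-hectare balance (a = product A, b = product B):
P₂O₅: 0.12·a + 0.05·b = 110.69
K₂O: 0.225·a + 0.055·b = 130.76
Eliminate b: (row1) − 0.05/0.055·(row2) → -0.0845455·a = -8.18273, so a = 96.7849.
Then b = (130.76 − 0.225·96.7849) / 0.055 = 1981.516.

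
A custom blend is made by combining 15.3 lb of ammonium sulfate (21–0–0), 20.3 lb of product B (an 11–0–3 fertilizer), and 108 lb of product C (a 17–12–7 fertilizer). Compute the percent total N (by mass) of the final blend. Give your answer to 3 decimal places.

Total mass = 15.3 + 20.3 + 108 = 143.6 lb.
N mass = 21%×15.3 + 11%×20.3 + 17%×108 = 23.806 lb.
% N = 23.806 / 143.6 = 16.57799%.

16.578% N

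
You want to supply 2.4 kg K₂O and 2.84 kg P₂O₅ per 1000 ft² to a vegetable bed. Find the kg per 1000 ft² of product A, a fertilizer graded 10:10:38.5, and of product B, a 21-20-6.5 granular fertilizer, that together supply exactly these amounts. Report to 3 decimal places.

4.190 kg product A, 12.105 kg product B

With a, b = kg per 1000 ft² of product A and product B:
K₂O: 0.385·a + 0.065·b = 2.4
P₂O₅: 0.1·a + 0.2·b = 2.84
From row1: a = (2.4 − 0.065·b) / 0.385.
Into row2: 0.1·(2.4 − 0.065·b)/0.385 + 0.2·b = 2.84 → b = 12.10496, a = 4.19007.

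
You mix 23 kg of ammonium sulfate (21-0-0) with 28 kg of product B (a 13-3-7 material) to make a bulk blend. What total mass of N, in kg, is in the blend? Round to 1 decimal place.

N mass = 21%×23 + 13%×28 = 8.47 kg.

8.5 kg N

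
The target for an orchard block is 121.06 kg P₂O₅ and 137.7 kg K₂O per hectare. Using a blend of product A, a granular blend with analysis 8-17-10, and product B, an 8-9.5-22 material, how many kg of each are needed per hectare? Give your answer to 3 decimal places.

Let a = kg of product A, b = kg of product B (per hectare).
P₂O₅: 0.17·a + 0.095·b = 121.06
K₂O: 0.1·a + 0.22·b = 137.7
From row1: a = (121.06 − 0.095·b) / 0.17.
Into row2: 0.1·(121.06 − 0.095·b)/0.17 + 0.22·b = 137.7 → b = 405.1254, a = 485.72401.

485.724 kg product A, 405.125 kg product B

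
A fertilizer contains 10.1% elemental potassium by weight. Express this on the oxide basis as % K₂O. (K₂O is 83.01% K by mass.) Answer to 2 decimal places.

%K₂O = 10.1 / 0.8301 = 12.1672%.

12.17% K₂O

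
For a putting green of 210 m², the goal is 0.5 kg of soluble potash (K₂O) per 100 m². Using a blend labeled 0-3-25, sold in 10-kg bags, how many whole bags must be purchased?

1 bags

Product per 100 m² = 0.5 / 25% = 2 kg.
Total product = 2 × 210 / 100 = 4.2 kg.
Bags = ⌈4.2 / 10⌉ = 1.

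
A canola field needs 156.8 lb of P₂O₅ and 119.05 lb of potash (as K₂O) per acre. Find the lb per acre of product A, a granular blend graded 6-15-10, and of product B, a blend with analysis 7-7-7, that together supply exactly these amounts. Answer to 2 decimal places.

Per-acre balance (a = product A, b = product B):
P₂O₅: 0.15·a + 0.07·b = 156.8
K₂O: 0.1·a + 0.07·b = 119.05
Eliminate a: (row1) − 0.15/0.1·(row2) → -0.035·b = -21.775, so b = 622.143.
Back-substitute: a = (156.8 − 0.07·622.143) / 0.15 = 755.

755.00 lb product A, 622.14 lb product B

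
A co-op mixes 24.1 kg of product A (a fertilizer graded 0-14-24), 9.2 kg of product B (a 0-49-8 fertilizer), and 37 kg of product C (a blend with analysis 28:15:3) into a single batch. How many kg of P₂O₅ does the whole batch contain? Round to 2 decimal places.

P₂O₅ mass = 14%×24.1 + 49%×9.2 + 15%×37 = 13.432 kg.

13.43 kg P₂O₅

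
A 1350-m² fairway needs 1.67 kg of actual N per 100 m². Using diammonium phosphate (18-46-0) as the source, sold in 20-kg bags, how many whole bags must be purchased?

7 bags

Product per 100 m² = 1.67 / 18% = 9.27778 kg.
Total product = 9.27778 × 1350 / 100 = 125.25 kg.
Bags = ⌈125.25 / 20⌉ = 7.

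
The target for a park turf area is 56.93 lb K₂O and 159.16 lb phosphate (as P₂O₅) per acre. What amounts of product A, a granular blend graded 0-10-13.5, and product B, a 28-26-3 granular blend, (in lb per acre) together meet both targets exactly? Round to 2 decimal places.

312.37 lb product A, 492.01 lb product B

With a, b = lb per acre of product A and product B:
K₂O: 0.135·a + 0.03·b = 56.93
P₂O₅: 0.1·a + 0.26·b = 159.16
Solving simultaneously: a = 312.368, b = 492.012.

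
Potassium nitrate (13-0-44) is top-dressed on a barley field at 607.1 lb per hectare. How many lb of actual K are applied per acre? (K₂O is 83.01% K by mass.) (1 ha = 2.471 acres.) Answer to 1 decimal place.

89.7 lb K per acre

K₂O per hectare = 607.1 × 44% = 267.124 lb.
Elemental K = 267.124 × 0.8301 = 221.74 lb per hectare.
Convert to per acre: 221.74 × 0.404694 = 89.7368 lb.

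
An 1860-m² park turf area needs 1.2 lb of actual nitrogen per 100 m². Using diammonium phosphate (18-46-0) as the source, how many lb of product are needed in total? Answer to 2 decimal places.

124.00 lb

Product per 100 m² = 1.2 / 18% = 6.66667 lb.
Total product = 6.66667 × 1860 / 100 = 124 lb.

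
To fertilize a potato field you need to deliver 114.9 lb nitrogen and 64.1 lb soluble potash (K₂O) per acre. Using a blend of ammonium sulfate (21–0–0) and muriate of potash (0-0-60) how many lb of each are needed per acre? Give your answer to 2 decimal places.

With a, b = lb per acre of ammonium sulfate and muriate of potash:
N: 0.21·a + 0·b = 114.9
K₂O: 0·a + 0.6·b = 64.1
Solving simultaneously: a = 547.143, b = 106.833.

547.14 lb ammonium sulfate, 106.83 lb muriate of potash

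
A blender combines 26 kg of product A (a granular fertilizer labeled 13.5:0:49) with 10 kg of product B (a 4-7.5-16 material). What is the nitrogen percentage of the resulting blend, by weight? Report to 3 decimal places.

Total mass = 26 + 10 = 36 kg.
N mass = 13.5%×26 + 4%×10 = 3.91 kg.
% N = 3.91 / 36 = 10.8611%.

10.861% N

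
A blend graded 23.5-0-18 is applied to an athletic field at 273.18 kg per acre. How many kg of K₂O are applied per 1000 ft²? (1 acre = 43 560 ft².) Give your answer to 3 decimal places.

1.129 kg K₂O per thousand sq ft

K₂O per acre = 273.18 × 18% = 49.1724 kg.
Convert to per 1000 ft²: 49.1724 × 0.0229568 = 1.12884 kg.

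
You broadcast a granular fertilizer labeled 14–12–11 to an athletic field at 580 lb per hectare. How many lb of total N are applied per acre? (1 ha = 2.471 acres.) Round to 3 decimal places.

nitrogen per hectare = 580 × 14% = 81.2 lb.
Convert to per acre: 81.2 × 0.404694 = 32.8612 lb.

32.861 lb N per acre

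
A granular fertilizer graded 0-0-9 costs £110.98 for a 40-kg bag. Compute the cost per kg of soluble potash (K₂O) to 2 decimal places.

£30.83 per kg K₂O

K₂O in bag = 40 × 9% = 3.6 kg.
Cost per kg K₂O = £110.98 / 3.6 = £30.8278.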